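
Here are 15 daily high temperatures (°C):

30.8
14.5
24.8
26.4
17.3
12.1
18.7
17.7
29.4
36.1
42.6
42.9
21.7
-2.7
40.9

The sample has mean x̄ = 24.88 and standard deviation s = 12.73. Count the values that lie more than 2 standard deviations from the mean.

1

Cutoffs: x̄ ± 2s = [-0.58, 50.34].
Outside the cutoffs: -2.7.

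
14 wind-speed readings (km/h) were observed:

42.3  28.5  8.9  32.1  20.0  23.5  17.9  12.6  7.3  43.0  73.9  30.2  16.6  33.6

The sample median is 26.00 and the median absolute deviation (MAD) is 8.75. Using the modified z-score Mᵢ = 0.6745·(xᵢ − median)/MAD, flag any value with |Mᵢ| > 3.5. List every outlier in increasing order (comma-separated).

|Mᵢ| > 3.5 ⇔ |xᵢ − 26.00| > 3.5·8.75/0.6745 = 45.40.
So outliers lie outside [-19.40, 71.40].
73.9: M = 3.69 → outlier.

73.9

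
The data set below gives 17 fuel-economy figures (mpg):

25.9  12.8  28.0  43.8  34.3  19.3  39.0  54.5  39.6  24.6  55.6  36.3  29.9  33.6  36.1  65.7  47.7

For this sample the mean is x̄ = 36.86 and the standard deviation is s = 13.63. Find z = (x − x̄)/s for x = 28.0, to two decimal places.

z = (28.0 − 36.86) / 13.63 = -0.65.

-0.65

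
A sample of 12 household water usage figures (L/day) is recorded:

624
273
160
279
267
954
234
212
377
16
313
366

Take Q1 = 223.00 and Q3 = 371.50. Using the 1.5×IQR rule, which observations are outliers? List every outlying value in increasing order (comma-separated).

IQR = Q3 − Q1 = 371.50 − 223.00 = 148.50.
Lower fence = Q1 − 1.5·IQR = 223.00 − 222.75 = 0.25.
Upper fence = Q3 + 1.5·IQR = 371.50 + 222.75 = 594.25.
624 > 594.25 → outlier.
954 > 594.25 → outlier.
All remaining values lie within [0.25, 594.25].

624, 954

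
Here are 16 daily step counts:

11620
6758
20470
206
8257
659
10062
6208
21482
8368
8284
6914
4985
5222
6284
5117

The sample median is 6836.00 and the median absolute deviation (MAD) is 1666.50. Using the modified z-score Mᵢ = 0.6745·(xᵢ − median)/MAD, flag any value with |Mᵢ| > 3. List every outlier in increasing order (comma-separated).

20470, 21482

|Mᵢ| > 3 ⇔ |xᵢ − 6836.00| > 3·1666.50/0.6745 = 7412.16.
So outliers lie outside [-576.16, 14248.16].
20470: M = 5.52 → outlier.
21482: M = 5.93 → outlier.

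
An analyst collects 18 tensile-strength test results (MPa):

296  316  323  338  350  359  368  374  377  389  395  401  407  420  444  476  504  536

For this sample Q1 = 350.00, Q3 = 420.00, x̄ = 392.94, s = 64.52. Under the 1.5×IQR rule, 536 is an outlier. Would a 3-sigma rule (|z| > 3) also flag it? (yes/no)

z = (536 − 392.94) / 64.52 = 2.22.
|z| = 2.22 ≤ 3.

no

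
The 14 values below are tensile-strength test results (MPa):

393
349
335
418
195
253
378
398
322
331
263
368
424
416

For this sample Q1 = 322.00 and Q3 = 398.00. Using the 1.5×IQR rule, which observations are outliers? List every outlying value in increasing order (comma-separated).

IQR = Q3 − Q1 = 398.00 − 322.00 = 76.00.
Lower fence = Q1 − 1.5·IQR = 322.00 − 114.00 = 208.00.
Upper fence = Q3 + 1.5·IQR = 398.00 + 114.00 = 512.00.
195 < 208.00 → outlier.
All remaining values lie within [208.00, 512.00].

195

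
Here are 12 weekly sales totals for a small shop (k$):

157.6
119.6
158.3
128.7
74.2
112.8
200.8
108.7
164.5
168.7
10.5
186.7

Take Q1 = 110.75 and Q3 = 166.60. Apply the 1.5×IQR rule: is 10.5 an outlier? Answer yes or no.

yes

IQR = Q3 − Q1 = 166.60 − 110.75 = 55.85.
Lower fence = Q1 − 1.5·IQR = 110.75 − 83.775 = 26.975.
Upper fence = Q3 + 1.5·IQR = 166.60 + 83.775 = 250.375.
10.5 lies below the lower fence.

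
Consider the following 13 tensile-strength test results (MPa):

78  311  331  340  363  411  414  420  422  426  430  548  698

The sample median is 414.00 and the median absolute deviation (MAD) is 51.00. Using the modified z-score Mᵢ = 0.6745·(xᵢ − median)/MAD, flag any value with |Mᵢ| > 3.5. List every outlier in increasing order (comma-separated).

|Mᵢ| > 3.5 ⇔ |xᵢ − 414.00| > 3.5·51.00/0.6745 = 264.64.
So outliers lie outside [149.36, 678.64].
78: M = -4.44 → outlier.
698: M = 3.76 → outlier.

78, 698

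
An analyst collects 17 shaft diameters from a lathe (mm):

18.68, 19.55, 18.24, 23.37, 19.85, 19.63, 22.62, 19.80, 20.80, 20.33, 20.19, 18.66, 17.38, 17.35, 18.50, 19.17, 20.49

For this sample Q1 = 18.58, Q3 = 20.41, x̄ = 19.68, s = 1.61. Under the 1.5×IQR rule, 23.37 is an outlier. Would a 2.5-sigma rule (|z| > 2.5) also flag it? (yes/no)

z = (23.37 − 19.68) / 1.61 = 2.29.
|z| = 2.29 ≤ 2.5.

no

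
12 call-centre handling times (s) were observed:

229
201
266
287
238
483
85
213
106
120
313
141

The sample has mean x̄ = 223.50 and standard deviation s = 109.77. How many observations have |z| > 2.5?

0

Cutoffs: x̄ ± 2.5s = [-50.925, 497.925].
Every value lies within the cutoffs.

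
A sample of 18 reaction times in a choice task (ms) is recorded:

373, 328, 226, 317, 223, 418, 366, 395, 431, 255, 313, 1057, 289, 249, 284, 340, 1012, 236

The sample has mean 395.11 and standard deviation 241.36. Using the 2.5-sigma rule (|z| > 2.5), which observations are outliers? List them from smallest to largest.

1012, 1057

Cutoffs at x̄ ± 2.5s: 395.11 ± 2.5·241.36 = [-208.29, 998.51].
1012: z = 2.56, |z| > 2.5 → outlier.
1057: z = 2.74, |z| > 2.5 → outlier.
Every other value lies within [-208.29, 998.51].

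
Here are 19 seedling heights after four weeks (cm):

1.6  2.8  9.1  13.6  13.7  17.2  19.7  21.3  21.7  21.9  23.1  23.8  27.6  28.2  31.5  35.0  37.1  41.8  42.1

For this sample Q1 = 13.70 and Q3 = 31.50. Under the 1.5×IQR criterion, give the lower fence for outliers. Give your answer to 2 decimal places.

-13.00

IQR = Q3 − Q1 = 31.50 − 13.70 = 17.80.
Lower fence = Q1 − 1.5·IQR = 13.70 − 26.70 = -13.00.
Upper fence = Q3 + 1.5·IQR = 31.50 + 26.70 = 58.20.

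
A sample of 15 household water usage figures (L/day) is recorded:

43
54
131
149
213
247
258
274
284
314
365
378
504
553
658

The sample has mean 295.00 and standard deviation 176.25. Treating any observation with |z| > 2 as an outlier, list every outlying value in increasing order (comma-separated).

Cutoffs at x̄ ± 2s: 295.00 ± 2·176.25 = [-57.50, 647.50].
658: z = 2.06, |z| > 2 → outlier.
Every other value lies within [-57.50, 647.50].

658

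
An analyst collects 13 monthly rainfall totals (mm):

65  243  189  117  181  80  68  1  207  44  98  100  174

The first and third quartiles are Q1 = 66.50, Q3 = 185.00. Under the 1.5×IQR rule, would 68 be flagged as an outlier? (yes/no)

IQR = Q3 − Q1 = 185.00 − 66.50 = 118.50.
Lower fence = Q1 − 1.5·IQR = 66.50 − 177.75 = -111.25.
Upper fence = Q3 + 1.5·IQR = 185.00 + 177.75 = 362.75.
68 lies within [-111.25, 362.75].

no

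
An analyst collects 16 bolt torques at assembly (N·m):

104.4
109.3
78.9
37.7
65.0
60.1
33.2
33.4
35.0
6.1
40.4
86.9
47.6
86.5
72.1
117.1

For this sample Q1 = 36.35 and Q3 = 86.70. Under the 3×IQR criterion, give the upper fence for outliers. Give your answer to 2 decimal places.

IQR = Q3 − Q1 = 86.70 − 36.35 = 50.35.
Lower fence = Q1 − 3·IQR = 36.35 − 151.05 = -114.70.
Upper fence = Q3 + 3·IQR = 86.70 + 151.05 = 237.75.

237.75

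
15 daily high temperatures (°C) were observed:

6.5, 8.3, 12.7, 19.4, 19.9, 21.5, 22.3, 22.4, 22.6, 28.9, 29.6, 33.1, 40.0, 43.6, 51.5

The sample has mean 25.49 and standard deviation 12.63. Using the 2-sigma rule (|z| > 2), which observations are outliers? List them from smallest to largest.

Cutoffs at x̄ ± 2s: 25.49 ± 2·12.63 = [0.23, 50.75].
51.5: z = 2.06, |z| > 2 → outlier.
Every other value lies within [0.23, 50.75].

51.5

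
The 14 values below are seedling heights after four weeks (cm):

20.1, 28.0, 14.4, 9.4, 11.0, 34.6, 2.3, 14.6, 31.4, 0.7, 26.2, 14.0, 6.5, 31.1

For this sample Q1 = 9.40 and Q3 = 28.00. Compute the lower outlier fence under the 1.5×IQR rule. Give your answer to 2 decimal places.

-18.50

IQR = Q3 − Q1 = 28.00 − 9.40 = 18.60.
Lower fence = Q1 − 1.5·IQR = 9.40 − 27.90 = -18.50.
Upper fence = Q3 + 1.5·IQR = 28.00 + 27.90 = 55.90.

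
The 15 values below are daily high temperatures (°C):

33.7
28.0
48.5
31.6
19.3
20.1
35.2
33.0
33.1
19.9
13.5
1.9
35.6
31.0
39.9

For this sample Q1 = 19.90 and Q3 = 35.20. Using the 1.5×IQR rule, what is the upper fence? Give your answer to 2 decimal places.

IQR = Q3 − Q1 = 35.20 − 19.90 = 15.30.
Lower fence = Q1 − 1.5·IQR = 19.90 − 22.95 = -3.05.
Upper fence = Q3 + 1.5·IQR = 35.20 + 22.95 = 58.15.

58.15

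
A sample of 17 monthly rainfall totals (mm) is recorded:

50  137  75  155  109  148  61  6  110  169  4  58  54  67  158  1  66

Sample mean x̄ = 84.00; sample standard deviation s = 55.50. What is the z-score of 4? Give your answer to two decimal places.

z = (4 − 84.00) / 55.50 = -1.44.

-1.44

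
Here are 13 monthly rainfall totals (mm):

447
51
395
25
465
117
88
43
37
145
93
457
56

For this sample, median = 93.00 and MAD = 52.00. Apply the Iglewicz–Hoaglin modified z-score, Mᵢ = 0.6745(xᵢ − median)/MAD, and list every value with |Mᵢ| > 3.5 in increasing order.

|Mᵢ| > 3.5 ⇔ |xᵢ − 93.00| > 3.5·52.00/0.6745 = 269.83.
So outliers lie outside [-176.83, 362.83].
395: M = 3.92 → outlier.
447: M = 4.59 → outlier.
457: M = 4.72 → outlier.
465: M = 4.83 → outlier.

395, 447, 457, 465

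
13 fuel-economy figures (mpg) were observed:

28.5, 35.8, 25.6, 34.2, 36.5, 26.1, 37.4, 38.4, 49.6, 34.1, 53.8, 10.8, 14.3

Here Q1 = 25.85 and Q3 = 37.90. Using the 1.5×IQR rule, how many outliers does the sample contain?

IQR = 12.05; fences at 25.85 − 18.075 = 7.775 and 37.90 + 18.075 = 55.975.
Every value lies within the cutoffs.

0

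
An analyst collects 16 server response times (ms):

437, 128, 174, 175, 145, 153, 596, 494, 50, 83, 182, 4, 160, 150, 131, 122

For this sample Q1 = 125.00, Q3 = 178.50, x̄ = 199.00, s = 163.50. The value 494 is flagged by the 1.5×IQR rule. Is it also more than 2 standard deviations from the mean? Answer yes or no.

no

z = (494 − 199.00) / 163.50 = 1.80.
|z| = 1.80 ≤ 2.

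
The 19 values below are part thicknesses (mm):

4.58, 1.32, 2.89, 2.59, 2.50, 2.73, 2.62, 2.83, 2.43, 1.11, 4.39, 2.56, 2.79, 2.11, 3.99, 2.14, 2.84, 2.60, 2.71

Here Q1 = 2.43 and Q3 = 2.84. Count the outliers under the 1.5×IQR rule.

IQR = 0.41; fences at 2.43 − 0.615 = 1.815 and 2.84 + 0.615 = 3.455.
Outside the cutoffs: 1.11, 1.32, 3.99, 4.39, 4.58.

5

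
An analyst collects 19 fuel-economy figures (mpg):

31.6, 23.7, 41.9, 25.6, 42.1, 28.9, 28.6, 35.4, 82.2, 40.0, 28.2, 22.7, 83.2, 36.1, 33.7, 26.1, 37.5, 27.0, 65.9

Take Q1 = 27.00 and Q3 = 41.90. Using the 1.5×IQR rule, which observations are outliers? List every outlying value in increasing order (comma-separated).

IQR = Q3 − Q1 = 41.90 − 27.00 = 14.90.
Lower fence = Q1 − 1.5·IQR = 27.00 − 22.35 = 4.65.
Upper fence = Q3 + 1.5·IQR = 41.90 + 22.35 = 64.25.
65.9 > 64.25 → outlier.
82.2 > 64.25 → outlier.
83.2 > 64.25 → outlier.
All remaining values lie within [4.65, 64.25].

65.9, 82.2, 83.2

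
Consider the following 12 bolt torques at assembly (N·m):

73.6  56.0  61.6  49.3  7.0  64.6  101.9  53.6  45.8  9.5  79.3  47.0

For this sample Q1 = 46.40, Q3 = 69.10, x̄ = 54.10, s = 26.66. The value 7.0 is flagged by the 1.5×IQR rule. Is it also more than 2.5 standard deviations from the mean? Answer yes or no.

z = (7.0 − 54.10) / 26.66 = -1.77.
|z| = 1.77 ≤ 2.5.

no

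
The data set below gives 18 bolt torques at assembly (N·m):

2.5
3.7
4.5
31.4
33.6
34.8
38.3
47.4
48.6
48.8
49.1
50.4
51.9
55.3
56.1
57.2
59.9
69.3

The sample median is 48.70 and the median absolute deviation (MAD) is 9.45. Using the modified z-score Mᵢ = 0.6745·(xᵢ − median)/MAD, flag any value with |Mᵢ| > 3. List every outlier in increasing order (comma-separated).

2.5, 3.7, 4.5

|Mᵢ| > 3 ⇔ |xᵢ − 48.70| > 3·9.45/0.6745 = 42.03.
So outliers lie outside [6.67, 90.73].
2.5: M = -3.30 → outlier.
3.7: M = -3.21 → outlier.
4.5: M = -3.15 → outlier.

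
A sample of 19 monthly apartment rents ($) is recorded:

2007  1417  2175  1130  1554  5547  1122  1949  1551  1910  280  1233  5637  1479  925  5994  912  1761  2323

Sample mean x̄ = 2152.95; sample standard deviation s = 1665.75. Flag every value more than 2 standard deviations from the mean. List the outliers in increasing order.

5547, 5637, 5994

Cutoffs at x̄ ± 2s: 2152.95 ± 2·1665.75 = [-1178.55, 5484.45].
5547: z = 2.04, |z| > 2 → outlier.
5637: z = 2.09, |z| > 2 → outlier.
5994: z = 2.31, |z| > 2 → outlier.
Every other value lies within [-1178.55, 5484.45].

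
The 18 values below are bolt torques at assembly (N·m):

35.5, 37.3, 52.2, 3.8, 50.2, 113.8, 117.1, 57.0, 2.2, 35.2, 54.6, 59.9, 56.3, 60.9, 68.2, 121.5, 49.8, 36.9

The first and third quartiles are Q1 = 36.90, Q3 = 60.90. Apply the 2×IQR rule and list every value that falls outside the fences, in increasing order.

113.8, 117.1, 121.5

IQR = Q3 − Q1 = 60.90 − 36.90 = 24.00.
Lower fence = Q1 − 2·IQR = 36.90 − 48.00 = -11.10.
Upper fence = Q3 + 2·IQR = 60.90 + 48.00 = 108.90.
113.8 > 108.90 → outlier.
117.1 > 108.90 → outlier.
121.5 > 108.90 → outlier.
All remaining values lie within [-11.10, 108.90].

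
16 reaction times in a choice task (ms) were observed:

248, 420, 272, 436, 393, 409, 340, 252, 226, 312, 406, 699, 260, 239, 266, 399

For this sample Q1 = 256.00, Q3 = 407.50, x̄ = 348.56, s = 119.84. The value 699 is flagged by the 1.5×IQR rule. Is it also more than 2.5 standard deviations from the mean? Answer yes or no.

z = (699 − 348.56) / 119.84 = 2.92.
|z| = 2.92 > 2.5.

yes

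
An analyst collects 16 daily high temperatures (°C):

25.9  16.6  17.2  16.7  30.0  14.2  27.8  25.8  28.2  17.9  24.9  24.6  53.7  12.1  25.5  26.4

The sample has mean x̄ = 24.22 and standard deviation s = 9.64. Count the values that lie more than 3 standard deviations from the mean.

1

Cutoffs: x̄ ± 3s = [-4.70, 53.14].
Outside the cutoffs: 53.7.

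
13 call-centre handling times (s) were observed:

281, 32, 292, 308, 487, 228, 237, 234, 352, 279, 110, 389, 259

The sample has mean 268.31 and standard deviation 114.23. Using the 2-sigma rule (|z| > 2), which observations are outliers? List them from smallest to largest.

32

Cutoffs at x̄ ± 2s: 268.31 ± 2·114.23 = [39.85, 496.77].
32: z = -2.07, |z| > 2 → outlier.
Every other value lies within [39.85, 496.77].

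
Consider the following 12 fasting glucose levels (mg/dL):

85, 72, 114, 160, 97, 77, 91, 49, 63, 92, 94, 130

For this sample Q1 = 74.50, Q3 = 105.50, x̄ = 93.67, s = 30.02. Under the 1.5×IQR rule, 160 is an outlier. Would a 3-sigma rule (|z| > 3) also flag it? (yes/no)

no

z = (160 − 93.67) / 30.02 = 2.21.
|z| = 2.21 ≤ 3.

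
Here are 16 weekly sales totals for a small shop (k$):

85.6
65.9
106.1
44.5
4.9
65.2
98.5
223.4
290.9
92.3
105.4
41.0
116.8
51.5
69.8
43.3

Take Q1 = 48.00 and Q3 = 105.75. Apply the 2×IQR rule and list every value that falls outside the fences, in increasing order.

223.4, 290.9

IQR = Q3 − Q1 = 105.75 − 48.00 = 57.75.
Lower fence = Q1 − 2·IQR = 48.00 − 115.50 = -67.50.
Upper fence = Q3 + 2·IQR = 105.75 + 115.50 = 221.25.
223.4 > 221.25 → outlier.
290.9 > 221.25 → outlier.
All remaining values lie within [-67.50, 221.25].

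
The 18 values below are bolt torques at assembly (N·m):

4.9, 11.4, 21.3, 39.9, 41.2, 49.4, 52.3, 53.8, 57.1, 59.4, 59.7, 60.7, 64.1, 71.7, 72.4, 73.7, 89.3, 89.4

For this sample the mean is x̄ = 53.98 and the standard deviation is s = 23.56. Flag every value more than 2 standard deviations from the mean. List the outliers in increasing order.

Cutoffs at x̄ ± 2s: 53.98 ± 2·23.56 = [6.86, 101.10].
4.9: z = -2.08, |z| > 2 → outlier.
Every other value lies within [6.86, 101.10].

4.9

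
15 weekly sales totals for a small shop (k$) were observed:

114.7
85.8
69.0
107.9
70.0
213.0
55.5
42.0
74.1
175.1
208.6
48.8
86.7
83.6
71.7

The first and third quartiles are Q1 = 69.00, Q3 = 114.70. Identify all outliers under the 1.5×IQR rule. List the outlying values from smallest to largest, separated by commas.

IQR = Q3 − Q1 = 114.70 − 69.00 = 45.70.
Lower fence = Q1 − 1.5·IQR = 69.00 − 68.55 = 0.45.
Upper fence = Q3 + 1.5·IQR = 114.70 + 68.55 = 183.25.
208.6 > 183.25 → outlier.
213.0 > 183.25 → outlier.
All remaining values lie within [0.45, 183.25].

208.6, 213.0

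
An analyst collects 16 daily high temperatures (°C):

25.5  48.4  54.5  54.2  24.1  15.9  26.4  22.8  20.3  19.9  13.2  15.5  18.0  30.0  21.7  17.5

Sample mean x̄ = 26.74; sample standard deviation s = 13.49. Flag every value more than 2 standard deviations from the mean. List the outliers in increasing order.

54.2, 54.5

Cutoffs at x̄ ± 2s: 26.74 ± 2·13.49 = [-0.24, 53.72].
54.2: z = 2.04, |z| > 2 → outlier.
54.5: z = 2.06, |z| > 2 → outlier.
Every other value lies within [-0.24, 53.72].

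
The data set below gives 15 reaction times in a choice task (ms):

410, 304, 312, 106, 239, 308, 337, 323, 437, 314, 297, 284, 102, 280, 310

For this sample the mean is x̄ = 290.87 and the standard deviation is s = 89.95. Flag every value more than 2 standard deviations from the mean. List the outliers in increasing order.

Cutoffs at x̄ ± 2s: 290.87 ± 2·89.95 = [110.97, 470.77].
102: z = -2.10, |z| > 2 → outlier.
106: z = -2.06, |z| > 2 → outlier.
Every other value lies within [110.97, 470.77].

102, 106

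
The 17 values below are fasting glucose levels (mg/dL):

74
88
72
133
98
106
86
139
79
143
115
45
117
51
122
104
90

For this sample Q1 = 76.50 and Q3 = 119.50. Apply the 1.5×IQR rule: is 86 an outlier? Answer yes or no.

no

IQR = Q3 − Q1 = 119.50 − 76.50 = 43.00.
Lower fence = Q1 − 1.5·IQR = 76.50 − 64.50 = 12.00.
Upper fence = Q3 + 1.5·IQR = 119.50 + 64.50 = 184.00.
86 lies within [12.00, 184.00].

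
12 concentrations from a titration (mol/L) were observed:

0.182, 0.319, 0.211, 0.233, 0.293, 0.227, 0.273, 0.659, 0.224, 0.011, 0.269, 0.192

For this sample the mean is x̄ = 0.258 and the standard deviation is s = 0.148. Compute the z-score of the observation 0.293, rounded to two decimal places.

z = (0.293 − 0.258) / 0.148 = 0.24.

0.24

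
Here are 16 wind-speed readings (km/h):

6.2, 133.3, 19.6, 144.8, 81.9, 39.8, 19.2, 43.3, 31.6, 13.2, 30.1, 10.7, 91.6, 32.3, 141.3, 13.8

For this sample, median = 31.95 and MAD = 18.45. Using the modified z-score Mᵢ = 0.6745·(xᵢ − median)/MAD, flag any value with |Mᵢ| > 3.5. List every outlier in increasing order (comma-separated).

133.3, 141.3, 144.8

|Mᵢ| > 3.5 ⇔ |xᵢ − 31.95| > 3.5·18.45/0.6745 = 95.74.
So outliers lie outside [-63.79, 127.69].
133.3: M = 3.71 → outlier.
141.3: M = 4.00 → outlier.
144.8: M = 4.13 → outlier.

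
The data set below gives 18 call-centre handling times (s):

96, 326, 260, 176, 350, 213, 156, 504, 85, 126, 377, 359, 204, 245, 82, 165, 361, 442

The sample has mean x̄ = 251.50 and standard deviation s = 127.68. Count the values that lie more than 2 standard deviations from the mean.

0

Cutoffs: x̄ ± 2s = [-3.86, 506.86].
Every value lies within the cutoffs.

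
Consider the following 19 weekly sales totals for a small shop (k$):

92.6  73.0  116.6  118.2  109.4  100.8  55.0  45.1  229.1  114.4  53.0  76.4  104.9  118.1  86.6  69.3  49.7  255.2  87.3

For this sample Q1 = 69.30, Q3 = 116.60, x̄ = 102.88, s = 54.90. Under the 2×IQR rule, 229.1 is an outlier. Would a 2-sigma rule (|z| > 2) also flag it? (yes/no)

yes

z = (229.1 − 102.88) / 54.90 = 2.30.
|z| = 2.30 > 2.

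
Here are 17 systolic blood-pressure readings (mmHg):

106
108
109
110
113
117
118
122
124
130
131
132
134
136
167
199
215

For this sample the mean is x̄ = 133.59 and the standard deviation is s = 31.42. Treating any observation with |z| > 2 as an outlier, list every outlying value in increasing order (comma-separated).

199, 215

Cutoffs at x̄ ± 2s: 133.59 ± 2·31.42 = [70.75, 196.43].
199: z = 2.08, |z| > 2 → outlier.
215: z = 2.59, |z| > 2 → outlier.
Every other value lies within [70.75, 196.43].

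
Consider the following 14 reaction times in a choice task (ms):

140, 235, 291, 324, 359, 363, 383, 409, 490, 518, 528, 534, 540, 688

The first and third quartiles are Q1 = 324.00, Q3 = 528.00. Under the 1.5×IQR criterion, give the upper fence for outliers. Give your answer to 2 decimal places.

IQR = Q3 − Q1 = 528.00 − 324.00 = 204.00.
Lower fence = Q1 − 1.5·IQR = 324.00 − 306.00 = 18.00.
Upper fence = Q3 + 1.5·IQR = 528.00 + 306.00 = 834.00.

834.00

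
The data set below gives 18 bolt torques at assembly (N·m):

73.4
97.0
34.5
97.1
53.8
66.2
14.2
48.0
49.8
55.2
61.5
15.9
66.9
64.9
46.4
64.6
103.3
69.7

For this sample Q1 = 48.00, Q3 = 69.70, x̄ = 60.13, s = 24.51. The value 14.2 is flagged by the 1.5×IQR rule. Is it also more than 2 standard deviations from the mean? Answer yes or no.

no

z = (14.2 − 60.13) / 24.51 = -1.87.
|z| = 1.87 ≤ 2.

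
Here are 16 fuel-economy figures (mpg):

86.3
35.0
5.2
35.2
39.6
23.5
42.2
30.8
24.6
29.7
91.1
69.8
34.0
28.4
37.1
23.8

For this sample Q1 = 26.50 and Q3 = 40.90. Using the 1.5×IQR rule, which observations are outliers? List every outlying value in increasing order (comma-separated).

69.8, 86.3, 91.1

IQR = Q3 − Q1 = 40.90 − 26.50 = 14.40.
Lower fence = Q1 − 1.5·IQR = 26.50 − 21.60 = 4.90.
Upper fence = Q3 + 1.5·IQR = 40.90 + 21.60 = 62.50.
69.8 > 62.50 → outlier.
86.3 > 62.50 → outlier.
91.1 > 62.50 → outlier.
All remaining values lie within [4.90, 62.50].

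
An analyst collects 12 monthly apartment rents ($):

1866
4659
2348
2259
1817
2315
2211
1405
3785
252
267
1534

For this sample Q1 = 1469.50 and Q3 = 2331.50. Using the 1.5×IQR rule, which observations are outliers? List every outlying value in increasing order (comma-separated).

IQR = Q3 − Q1 = 2331.50 − 1469.50 = 862.00.
Lower fence = Q1 − 1.5·IQR = 1469.50 − 1293.00 = 176.50.
Upper fence = Q3 + 1.5·IQR = 2331.50 + 1293.00 = 3624.50.
3785 > 3624.50 → outlier.
4659 > 3624.50 → outlier.
All remaining values lie within [176.50, 3624.50].

3785, 4659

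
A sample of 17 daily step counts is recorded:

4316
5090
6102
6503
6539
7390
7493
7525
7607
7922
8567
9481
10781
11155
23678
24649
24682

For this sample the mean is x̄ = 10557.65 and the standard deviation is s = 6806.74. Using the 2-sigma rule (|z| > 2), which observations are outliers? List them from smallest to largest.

Cutoffs at x̄ ± 2s: 10557.65 ± 2·6806.74 = [-3055.83, 24171.13].
24649: z = 2.07, |z| > 2 → outlier.
24682: z = 2.08, |z| > 2 → outlier.
Every other value lies within [-3055.83, 24171.13].

24649, 24682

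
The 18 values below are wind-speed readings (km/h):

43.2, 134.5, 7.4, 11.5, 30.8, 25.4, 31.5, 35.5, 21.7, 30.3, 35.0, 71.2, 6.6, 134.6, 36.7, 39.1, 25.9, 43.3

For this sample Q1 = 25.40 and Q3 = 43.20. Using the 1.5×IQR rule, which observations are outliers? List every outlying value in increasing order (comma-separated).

71.2, 134.5, 134.6

IQR = Q3 − Q1 = 43.20 − 25.40 = 17.80.
Lower fence = Q1 − 1.5·IQR = 25.40 − 26.70 = -1.30.
Upper fence = Q3 + 1.5·IQR = 43.20 + 26.70 = 69.90.
71.2 > 69.90 → outlier.
134.5 > 69.90 → outlier.
134.6 > 69.90 → outlier.
All remaining values lie within [-1.30, 69.90].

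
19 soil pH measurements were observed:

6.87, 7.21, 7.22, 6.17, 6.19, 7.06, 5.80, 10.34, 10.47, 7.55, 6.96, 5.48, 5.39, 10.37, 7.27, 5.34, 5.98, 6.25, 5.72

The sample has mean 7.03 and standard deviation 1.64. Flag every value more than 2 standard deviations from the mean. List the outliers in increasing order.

Cutoffs at x̄ ± 2s: 7.03 ± 2·1.64 = [3.75, 10.31].
10.34: z = 2.02, |z| > 2 → outlier.
10.37: z = 2.04, |z| > 2 → outlier.
10.47: z = 2.10, |z| > 2 → outlier.
Every other value lies within [3.75, 10.31].

10.34, 10.37, 10.47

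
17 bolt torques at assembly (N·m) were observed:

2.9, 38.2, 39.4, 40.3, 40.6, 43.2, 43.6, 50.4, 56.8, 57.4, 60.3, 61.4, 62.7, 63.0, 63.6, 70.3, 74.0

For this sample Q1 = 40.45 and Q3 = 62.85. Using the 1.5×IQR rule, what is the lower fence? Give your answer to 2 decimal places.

IQR = Q3 − Q1 = 62.85 − 40.45 = 22.40.
Lower fence = Q1 − 1.5·IQR = 40.45 − 33.60 = 6.85.
Upper fence = Q3 + 1.5·IQR = 62.85 + 33.60 = 96.45.

6.85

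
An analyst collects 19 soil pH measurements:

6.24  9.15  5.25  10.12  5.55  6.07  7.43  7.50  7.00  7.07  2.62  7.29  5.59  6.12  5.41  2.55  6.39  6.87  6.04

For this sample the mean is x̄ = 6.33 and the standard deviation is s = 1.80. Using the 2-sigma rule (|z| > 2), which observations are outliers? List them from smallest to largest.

Cutoffs at x̄ ± 2s: 6.33 ± 2·1.80 = [2.73, 9.93].
2.55: z = -2.10, |z| > 2 → outlier.
2.62: z = -2.06, |z| > 2 → outlier.
10.12: z = 2.11, |z| > 2 → outlier.
Every other value lies within [2.73, 9.93].

2.55, 2.62, 10.12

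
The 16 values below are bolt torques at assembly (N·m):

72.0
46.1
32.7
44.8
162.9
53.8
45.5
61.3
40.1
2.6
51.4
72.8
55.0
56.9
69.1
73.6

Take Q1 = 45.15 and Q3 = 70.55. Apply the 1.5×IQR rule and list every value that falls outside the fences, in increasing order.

2.6, 162.9

IQR = Q3 − Q1 = 70.55 − 45.15 = 25.40.
Lower fence = Q1 − 1.5·IQR = 45.15 − 38.10 = 7.05.
Upper fence = Q3 + 1.5·IQR = 70.55 + 38.10 = 108.65.
2.6 < 7.05 → outlier.
162.9 > 108.65 → outlier.
All remaining values lie within [7.05, 108.65].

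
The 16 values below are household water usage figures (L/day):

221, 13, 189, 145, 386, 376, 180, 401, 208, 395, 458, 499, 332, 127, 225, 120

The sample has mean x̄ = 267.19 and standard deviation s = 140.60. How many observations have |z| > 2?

Cutoffs: x̄ ± 2s = [-14.01, 548.39].
Every value lies within the cutoffs.

0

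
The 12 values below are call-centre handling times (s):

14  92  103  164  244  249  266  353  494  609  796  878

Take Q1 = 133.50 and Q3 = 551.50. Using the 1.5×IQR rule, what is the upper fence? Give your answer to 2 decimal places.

IQR = Q3 − Q1 = 551.50 − 133.50 = 418.00.
Lower fence = Q1 − 1.5·IQR = 133.50 − 627.00 = -493.50.
Upper fence = Q3 + 1.5·IQR = 551.50 + 627.00 = 1178.50.

1178.50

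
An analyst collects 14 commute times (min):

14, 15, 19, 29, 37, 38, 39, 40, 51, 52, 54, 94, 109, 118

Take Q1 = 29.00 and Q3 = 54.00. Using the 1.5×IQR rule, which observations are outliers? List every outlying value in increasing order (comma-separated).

IQR = Q3 − Q1 = 54.00 − 29.00 = 25.00.
Lower fence = Q1 − 1.5·IQR = 29.00 − 37.50 = -8.50.
Upper fence = Q3 + 1.5·IQR = 54.00 + 37.50 = 91.50.
94 > 91.50 → outlier.
109 > 91.50 → outlier.
118 > 91.50 → outlier.
All remaining values lie within [-8.50, 91.50].

94, 109, 118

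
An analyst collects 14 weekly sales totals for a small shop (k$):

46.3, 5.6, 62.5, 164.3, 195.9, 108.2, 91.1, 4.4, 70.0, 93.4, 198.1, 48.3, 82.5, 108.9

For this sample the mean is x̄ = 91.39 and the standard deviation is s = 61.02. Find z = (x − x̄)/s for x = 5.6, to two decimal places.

-1.41

z = (5.6 − 91.39) / 61.02 = -1.41.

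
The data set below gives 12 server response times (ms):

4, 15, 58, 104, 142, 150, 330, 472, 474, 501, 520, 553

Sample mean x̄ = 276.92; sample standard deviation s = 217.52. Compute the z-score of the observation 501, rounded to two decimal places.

z = (501 − 276.92) / 217.52 = 1.03.

1.03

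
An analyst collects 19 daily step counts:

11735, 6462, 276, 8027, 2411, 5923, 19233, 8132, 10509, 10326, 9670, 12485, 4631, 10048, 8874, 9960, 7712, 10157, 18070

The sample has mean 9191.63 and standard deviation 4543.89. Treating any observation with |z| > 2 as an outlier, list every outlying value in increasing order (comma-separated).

Cutoffs at x̄ ± 2s: 9191.63 ± 2·4543.89 = [103.85, 18279.41].
19233: z = 2.21, |z| > 2 → outlier.
Every other value lies within [103.85, 18279.41].

19233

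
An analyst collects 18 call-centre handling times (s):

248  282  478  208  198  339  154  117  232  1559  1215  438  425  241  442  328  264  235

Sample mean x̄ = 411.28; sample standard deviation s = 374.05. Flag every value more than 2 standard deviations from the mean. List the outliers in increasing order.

1215, 1559

Cutoffs at x̄ ± 2s: 411.28 ± 2·374.05 = [-336.82, 1159.38].
1215: z = 2.15, |z| > 2 → outlier.
1559: z = 3.07, |z| > 2 → outlier.
Every other value lies within [-336.82, 1159.38].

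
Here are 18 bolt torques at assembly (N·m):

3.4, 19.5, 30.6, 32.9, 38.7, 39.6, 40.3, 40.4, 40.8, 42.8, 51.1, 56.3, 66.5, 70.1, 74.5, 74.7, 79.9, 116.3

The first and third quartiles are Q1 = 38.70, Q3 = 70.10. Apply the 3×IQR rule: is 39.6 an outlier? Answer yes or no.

IQR = Q3 − Q1 = 70.10 − 38.70 = 31.40.
Lower fence = Q1 − 3·IQR = 38.70 − 94.20 = -55.50.
Upper fence = Q3 + 3·IQR = 70.10 + 94.20 = 164.30.
39.6 lies within [-55.50, 164.30].

no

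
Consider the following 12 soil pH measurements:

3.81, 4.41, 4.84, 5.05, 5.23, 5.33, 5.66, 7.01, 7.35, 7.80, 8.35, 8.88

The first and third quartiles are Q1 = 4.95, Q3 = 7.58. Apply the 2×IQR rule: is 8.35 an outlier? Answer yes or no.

no

IQR = Q3 − Q1 = 7.58 − 4.95 = 2.63.
Lower fence = Q1 − 2·IQR = 4.95 − 5.26 = -0.31.
Upper fence = Q3 + 2·IQR = 7.58 + 5.26 = 12.84.
8.35 lies within [-0.31, 12.84].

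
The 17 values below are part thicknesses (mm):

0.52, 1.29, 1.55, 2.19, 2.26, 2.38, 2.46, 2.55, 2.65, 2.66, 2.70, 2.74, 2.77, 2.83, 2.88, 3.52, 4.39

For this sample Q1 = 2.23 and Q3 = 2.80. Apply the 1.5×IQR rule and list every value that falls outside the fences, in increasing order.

0.52, 1.29, 4.39

IQR = Q3 − Q1 = 2.80 − 2.23 = 0.57.
Lower fence = Q1 − 1.5·IQR = 2.23 − 0.855 = 1.375.
Upper fence = Q3 + 1.5·IQR = 2.80 + 0.855 = 3.655.
0.52 < 1.375 → outlier.
1.29 < 1.375 → outlier.
4.39 > 3.655 → outlier.
All remaining values lie within [1.375, 3.655].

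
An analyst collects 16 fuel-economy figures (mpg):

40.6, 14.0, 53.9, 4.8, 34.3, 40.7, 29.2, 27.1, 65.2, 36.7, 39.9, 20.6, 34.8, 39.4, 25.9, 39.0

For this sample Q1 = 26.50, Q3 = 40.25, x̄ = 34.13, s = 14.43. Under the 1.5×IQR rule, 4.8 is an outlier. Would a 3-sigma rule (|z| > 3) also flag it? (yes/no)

no

z = (4.8 − 34.13) / 14.43 = -2.03.
|z| = 2.03 ≤ 3.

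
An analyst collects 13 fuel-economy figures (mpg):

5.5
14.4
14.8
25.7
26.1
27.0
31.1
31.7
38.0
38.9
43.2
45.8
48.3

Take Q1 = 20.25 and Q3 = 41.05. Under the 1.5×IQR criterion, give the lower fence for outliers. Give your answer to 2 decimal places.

IQR = Q3 − Q1 = 41.05 − 20.25 = 20.80.
Lower fence = Q1 − 1.5·IQR = 20.25 − 31.20 = -10.95.
Upper fence = Q3 + 1.5·IQR = 41.05 + 31.20 = 72.25.

-10.95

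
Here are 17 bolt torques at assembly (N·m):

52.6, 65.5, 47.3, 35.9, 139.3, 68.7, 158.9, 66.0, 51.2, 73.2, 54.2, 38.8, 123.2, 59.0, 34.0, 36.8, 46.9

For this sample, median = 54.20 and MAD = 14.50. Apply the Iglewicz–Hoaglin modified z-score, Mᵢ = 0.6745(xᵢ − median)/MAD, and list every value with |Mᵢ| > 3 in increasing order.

123.2, 139.3, 158.9

|Mᵢ| > 3 ⇔ |xᵢ − 54.20| > 3·14.50/0.6745 = 64.49.
So outliers lie outside [-10.29, 118.69].
123.2: M = 3.21 → outlier.
139.3: M = 3.96 → outlier.
158.9: M = 4.87 → outlier.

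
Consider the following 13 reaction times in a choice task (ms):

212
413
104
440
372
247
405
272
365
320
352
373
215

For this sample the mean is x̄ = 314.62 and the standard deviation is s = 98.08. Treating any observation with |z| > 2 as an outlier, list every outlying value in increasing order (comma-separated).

Cutoffs at x̄ ± 2s: 314.62 ± 2·98.08 = [118.46, 510.78].
104: z = -2.15, |z| > 2 → outlier.
Every other value lies within [118.46, 510.78].

104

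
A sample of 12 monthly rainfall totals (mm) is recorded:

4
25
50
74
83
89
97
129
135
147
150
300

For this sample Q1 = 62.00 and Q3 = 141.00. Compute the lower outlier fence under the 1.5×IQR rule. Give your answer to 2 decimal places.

-56.50

IQR = Q3 − Q1 = 141.00 − 62.00 = 79.00.
Lower fence = Q1 − 1.5·IQR = 62.00 − 118.50 = -56.50.
Upper fence = Q3 + 1.5·IQR = 141.00 + 118.50 = 259.50.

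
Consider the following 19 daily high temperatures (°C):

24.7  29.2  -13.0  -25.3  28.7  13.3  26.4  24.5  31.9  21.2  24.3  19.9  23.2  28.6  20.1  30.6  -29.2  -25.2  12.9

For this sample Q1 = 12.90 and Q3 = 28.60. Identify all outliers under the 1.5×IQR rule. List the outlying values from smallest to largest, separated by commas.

-29.2, -25.3, -25.2, -13.0

IQR = Q3 − Q1 = 28.60 − 12.90 = 15.70.
Lower fence = Q1 − 1.5·IQR = 12.90 − 23.55 = -10.65.
Upper fence = Q3 + 1.5·IQR = 28.60 + 23.55 = 52.15.
-29.2 < -10.65 → outlier.
-25.3 < -10.65 → outlier.
-25.2 < -10.65 → outlier.
-13.0 < -10.65 → outlier.
All remaining values lie within [-10.65, 52.15].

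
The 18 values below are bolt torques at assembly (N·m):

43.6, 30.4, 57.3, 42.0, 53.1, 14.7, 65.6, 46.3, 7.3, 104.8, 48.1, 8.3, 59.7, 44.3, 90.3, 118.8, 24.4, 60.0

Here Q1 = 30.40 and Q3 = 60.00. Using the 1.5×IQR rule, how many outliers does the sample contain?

IQR = 29.60; fences at 30.40 − 44.40 = -14.00 and 60.00 + 44.40 = 104.40.
Outside the cutoffs: 104.8, 118.8.

2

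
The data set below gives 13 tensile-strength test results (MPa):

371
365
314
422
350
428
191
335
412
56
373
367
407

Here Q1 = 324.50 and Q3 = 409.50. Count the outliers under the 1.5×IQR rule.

2

IQR = 85.00; fences at 324.50 − 127.50 = 197.00 and 409.50 + 127.50 = 537.00.
Outside the cutoffs: 56, 191.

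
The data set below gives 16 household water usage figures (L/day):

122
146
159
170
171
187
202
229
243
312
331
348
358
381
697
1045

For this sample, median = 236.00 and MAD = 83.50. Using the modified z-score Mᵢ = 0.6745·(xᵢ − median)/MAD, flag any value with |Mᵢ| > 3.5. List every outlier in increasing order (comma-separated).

|Mᵢ| > 3.5 ⇔ |xᵢ − 236.00| > 3.5·83.50/0.6745 = 433.28.
So outliers lie outside [-197.28, 669.28].
697: M = 3.72 → outlier.
1045: M = 6.53 → outlier.

697, 1045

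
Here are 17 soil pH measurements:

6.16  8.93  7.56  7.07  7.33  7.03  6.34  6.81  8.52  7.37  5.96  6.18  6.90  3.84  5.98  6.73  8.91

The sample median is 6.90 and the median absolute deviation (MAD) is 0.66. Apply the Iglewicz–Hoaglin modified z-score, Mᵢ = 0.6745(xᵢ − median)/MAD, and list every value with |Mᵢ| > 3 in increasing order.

|Mᵢ| > 3 ⇔ |xᵢ − 6.90| > 3·0.66/0.6745 = 2.94.
So outliers lie outside [3.96, 9.84].
3.84: M = -3.13 → outlier.

3.84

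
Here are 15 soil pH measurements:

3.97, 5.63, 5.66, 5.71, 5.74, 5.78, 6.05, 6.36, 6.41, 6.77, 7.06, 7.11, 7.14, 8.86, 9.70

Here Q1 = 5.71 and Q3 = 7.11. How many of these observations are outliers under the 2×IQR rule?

IQR = 1.40; fences at 5.71 − 2.80 = 2.91 and 7.11 + 2.80 = 9.91.
Every value lies within the cutoffs.

0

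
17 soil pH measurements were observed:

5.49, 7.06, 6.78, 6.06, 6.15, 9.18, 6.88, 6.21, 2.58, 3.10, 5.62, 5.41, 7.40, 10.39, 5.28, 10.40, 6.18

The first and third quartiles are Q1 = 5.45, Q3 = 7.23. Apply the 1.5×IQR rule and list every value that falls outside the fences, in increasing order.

2.58, 10.39, 10.40

IQR = Q3 − Q1 = 7.23 − 5.45 = 1.78.
Lower fence = Q1 − 1.5·IQR = 5.45 − 2.67 = 2.78.
Upper fence = Q3 + 1.5·IQR = 7.23 + 2.67 = 9.90.
2.58 < 2.78 → outlier.
10.39 > 9.90 → outlier.
10.40 > 9.90 → outlier.
All remaining values lie within [2.78, 9.90].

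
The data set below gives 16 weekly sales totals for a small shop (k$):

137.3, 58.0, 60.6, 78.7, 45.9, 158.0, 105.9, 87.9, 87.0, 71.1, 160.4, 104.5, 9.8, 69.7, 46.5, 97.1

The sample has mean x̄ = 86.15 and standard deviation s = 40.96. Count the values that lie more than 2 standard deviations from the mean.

Cutoffs: x̄ ± 2s = [4.23, 168.07].
Every value lies within the cutoffs.

0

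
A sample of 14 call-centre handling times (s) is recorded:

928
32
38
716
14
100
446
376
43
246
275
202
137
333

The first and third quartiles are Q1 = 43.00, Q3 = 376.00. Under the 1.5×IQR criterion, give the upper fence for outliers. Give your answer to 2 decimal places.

IQR = Q3 − Q1 = 376.00 − 43.00 = 333.00.
Lower fence = Q1 − 1.5·IQR = 43.00 − 499.50 = -456.50.
Upper fence = Q3 + 1.5·IQR = 376.00 + 499.50 = 875.50.

875.50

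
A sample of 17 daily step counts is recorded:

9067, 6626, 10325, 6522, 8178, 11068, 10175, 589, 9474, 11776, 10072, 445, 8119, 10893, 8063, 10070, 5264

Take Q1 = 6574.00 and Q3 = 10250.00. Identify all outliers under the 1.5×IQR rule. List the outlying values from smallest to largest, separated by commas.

IQR = Q3 − Q1 = 10250.00 − 6574.00 = 3676.00.
Lower fence = Q1 − 1.5·IQR = 6574.00 − 5514.00 = 1060.00.
Upper fence = Q3 + 1.5·IQR = 10250.00 + 5514.00 = 15764.00.
445 < 1060.00 → outlier.
589 < 1060.00 → outlier.
All remaining values lie within [1060.00, 15764.00].

445, 589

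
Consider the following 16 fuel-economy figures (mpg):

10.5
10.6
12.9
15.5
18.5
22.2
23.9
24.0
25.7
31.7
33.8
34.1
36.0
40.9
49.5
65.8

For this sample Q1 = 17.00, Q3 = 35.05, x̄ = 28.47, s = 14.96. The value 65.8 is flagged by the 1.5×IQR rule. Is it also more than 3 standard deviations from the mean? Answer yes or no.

no

z = (65.8 − 28.47) / 14.96 = 2.50.
|z| = 2.50 ≤ 3.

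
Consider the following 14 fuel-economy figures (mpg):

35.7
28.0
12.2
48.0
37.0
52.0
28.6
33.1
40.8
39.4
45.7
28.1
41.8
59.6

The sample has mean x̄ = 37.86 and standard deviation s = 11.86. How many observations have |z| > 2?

1

Cutoffs: x̄ ± 2s = [14.14, 61.58].
Outside the cutoffs: 12.2.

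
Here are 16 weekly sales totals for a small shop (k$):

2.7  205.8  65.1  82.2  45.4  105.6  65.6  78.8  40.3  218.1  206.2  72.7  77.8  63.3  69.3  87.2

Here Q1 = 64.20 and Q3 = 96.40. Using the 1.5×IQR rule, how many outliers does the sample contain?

4

IQR = 32.20; fences at 64.20 − 48.30 = 15.90 and 96.40 + 48.30 = 144.70.
Outside the cutoffs: 2.7, 205.8, 206.2, 218.1.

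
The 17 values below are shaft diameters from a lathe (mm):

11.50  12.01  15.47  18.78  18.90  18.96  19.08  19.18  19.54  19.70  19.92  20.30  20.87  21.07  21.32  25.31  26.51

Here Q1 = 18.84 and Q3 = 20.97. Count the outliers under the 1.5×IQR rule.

5

IQR = 2.13; fences at 18.84 − 3.195 = 15.645 and 20.97 + 3.195 = 24.165.
Outside the cutoffs: 11.50, 12.01, 15.47, 25.31, 26.51.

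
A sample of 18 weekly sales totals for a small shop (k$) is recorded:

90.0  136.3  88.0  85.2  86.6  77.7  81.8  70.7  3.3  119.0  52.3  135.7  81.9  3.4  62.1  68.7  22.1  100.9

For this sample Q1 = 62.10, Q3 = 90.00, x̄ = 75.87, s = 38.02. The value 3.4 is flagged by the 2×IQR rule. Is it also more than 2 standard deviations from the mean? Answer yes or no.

no

z = (3.4 − 75.87) / 38.02 = -1.91.
|z| = 1.91 ≤ 2.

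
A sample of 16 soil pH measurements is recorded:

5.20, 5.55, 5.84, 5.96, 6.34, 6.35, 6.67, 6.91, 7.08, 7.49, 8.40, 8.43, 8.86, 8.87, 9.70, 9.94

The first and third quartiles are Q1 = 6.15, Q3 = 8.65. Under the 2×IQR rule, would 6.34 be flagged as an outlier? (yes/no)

IQR = Q3 − Q1 = 8.65 − 6.15 = 2.50.
Lower fence = Q1 − 2·IQR = 6.15 − 5.00 = 1.15.
Upper fence = Q3 + 2·IQR = 8.65 + 5.00 = 13.65.
6.34 lies within [1.15, 13.65].

no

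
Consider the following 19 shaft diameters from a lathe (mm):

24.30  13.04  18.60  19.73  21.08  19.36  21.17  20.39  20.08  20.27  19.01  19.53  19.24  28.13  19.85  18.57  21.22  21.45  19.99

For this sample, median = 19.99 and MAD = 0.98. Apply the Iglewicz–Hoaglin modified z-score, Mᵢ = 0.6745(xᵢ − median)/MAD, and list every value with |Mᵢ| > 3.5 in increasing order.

13.04, 28.13

|Mᵢ| > 3.5 ⇔ |xᵢ − 19.99| > 3.5·0.98/0.6745 = 5.09.
So outliers lie outside [14.90, 25.08].
13.04: M = -4.78 → outlier.
28.13: M = 5.60 → outlier.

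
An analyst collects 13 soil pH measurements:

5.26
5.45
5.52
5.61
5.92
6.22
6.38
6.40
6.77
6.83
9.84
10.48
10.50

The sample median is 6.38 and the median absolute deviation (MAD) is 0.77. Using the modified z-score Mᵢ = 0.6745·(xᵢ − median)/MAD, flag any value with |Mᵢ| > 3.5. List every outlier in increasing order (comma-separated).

|Mᵢ| > 3.5 ⇔ |xᵢ − 6.38| > 3.5·0.77/0.6745 = 4.00.
So outliers lie outside [2.38, 10.38].
10.48: M = 3.59 → outlier.
10.50: M = 3.61 → outlier.

10.48, 10.50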